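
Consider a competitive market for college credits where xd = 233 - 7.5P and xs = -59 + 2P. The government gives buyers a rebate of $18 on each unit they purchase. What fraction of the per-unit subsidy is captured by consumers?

Pre-subsidy: 233 - 7.5P = -59 + 2P gives P* = 584/19, x* = 47/19.
With the rebate, buyers effectively pay Pb = Ps − 18, where Ps is the price sellers receive.
Demand in terms of Ps becomes xd = 233 − 7.5(Ps − 18) = 368 - 7.5Ps. Setting this equal to supply: 368 - 7.5Ps = -59 + 2Ps, so Ps = 854/19.
Buyers pay Pb = 854/19 − 18 = 512/19; x' = -59 + 2·(854/19) = 587/19.
Buyers' price falls by P* − Pb = 584/19 − 512/19 = 72/19; sellers' price rises by Ps − P* = 854/19 − 584/19 = 270/19.
So consumers capture (72/19)/18 = 4/19 of each unit of subsidy.

Consumer share = 4/19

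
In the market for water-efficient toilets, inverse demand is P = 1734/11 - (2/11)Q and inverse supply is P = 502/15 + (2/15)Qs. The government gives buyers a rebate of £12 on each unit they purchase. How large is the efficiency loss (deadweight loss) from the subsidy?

Deadweight loss = 2970/13

Pre-subsidy: 1734/11 - (2/11)Q = 502/15 + (2/15)Q gives Q* = 394 and P* = 86.
With the rebate, buyers effectively pay Pb = Ps − 12, where Ps is the price sellers receive.
On the curves, Pb = 1734/11 - (2/11)Q and Ps = 502/15 + (2/15)Q; the wedge Ps − Pb = 12 gives 502/15 + (2/15)Q − (1734/11 - (2/11)Q) = 12, so Q' = 5617/13.
Then Pb = 1734/11 − (2/11)·(5617/13) = 1028/13 and Ps = 502/15 + (2/15)·(5617/13) = 1184/13.
The subsidy expands output by 5617/13 − 394 = 495/13 past the efficient level; on those units the gap between marginal cost and willingness to pay runs from 0 up to 12.
DWL = ½ × 12 × 495/13 = 2970/13.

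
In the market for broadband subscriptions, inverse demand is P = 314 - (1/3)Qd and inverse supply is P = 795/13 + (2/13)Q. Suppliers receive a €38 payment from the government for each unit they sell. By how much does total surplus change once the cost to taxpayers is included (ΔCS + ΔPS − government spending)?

Pre-subsidy: 314 - (1/3)Q = 795/13 + (2/13)Q gives Q* = 519 and P* = 141.
With the subsidy, sellers receive Ps = Pb + 38 for each unit, where Pb is the price buyers pay.
On the curves, Pb = 314 - (1/3)Q and Ps = 795/13 + (2/13)Q; the wedge Ps − Pb = 38 gives 795/13 + (2/13)Q − (314 - (1/3)Q) = 38, so Q' = 597.
Then Pb = 314 − (1/3)·597 = 115 and Ps = 795/13 + (2/13)·597 = 153.
ΔCS = ½(519 + 597)(141 − 115) = 14508; ΔPS = ½(519 + 597)(153 − 141) = 6696.
Government spending = 38 × 597 = 22686.
Net change = 14508 + 6696 − 22686 = -1482. The loss equals the DWL triangle ½·38·78.

Net change in total surplus = -€1482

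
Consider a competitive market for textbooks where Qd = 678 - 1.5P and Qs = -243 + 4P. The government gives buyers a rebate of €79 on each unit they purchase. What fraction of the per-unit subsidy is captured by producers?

Producer share = 3/11

Pre-subsidy: 678 - 1.5P = -243 + 4P gives P* = 1842/11, Q* = 4695/11.
With the rebate, buyers effectively pay Pb = Ps − 79, where Ps is the price sellers receive.
Demand in terms of Ps becomes Qd = 678 − 1.5(Ps − 79) = 796.5 - 1.5Ps. Setting this equal to supply: 796.5 - 1.5Ps = -243 + 4Ps, so Ps = 189.
Buyers pay Pb = 189 − 79 = 110; Q' = -243 + 4·189 = 513.
Buyers' price falls by P* − Pb = 1842/11 − 110 = 632/11; sellers' price rises by Ps − P* = 189 − 1842/11 = 237/11.
So producers capture (237/11)/79 = 3/11 of each unit of subsidy.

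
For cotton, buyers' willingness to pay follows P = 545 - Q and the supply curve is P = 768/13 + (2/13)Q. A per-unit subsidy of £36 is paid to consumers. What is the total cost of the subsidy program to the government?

Government cost = £16284

Pre-subsidy: 545 - Q = 768/13 + (2/13)Q gives Q* = 6317/15 and P* = 1858/15.
With the rebate, buyers effectively pay Pb = Ps − 36, where Ps is the price sellers receive.
On the curves, Pb = 545 - Q and Ps = 768/13 + (2/13)Q; the wedge Ps − Pb = 36 gives 768/13 + (2/13)Q − (545 - Q) = 36, so Q' = 1357/3.
Then Pb = 545 − 1·(1357/3) = 278/3 and Ps = 768/13 + (2/13)·(1357/3) = 386/3.
Government outlay = subsidy × quantity = 36 × 1357/3 = 16284.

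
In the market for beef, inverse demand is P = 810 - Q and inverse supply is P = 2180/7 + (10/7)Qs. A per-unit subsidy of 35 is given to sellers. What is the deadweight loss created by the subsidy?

Deadweight loss = 8575/34

Pre-subsidy: 810 - Q = 2180/7 + (10/7)Q gives Q* = 3490/17 and P* = 10280/17.
With the subsidy, sellers receive Ps = Pb + 35 for each unit, where Pb is the price buyers pay.
On the curves, Pb = 810 - Q and Ps = 2180/7 + (10/7)Q; the wedge Ps − Pb = 35 gives 2180/7 + (10/7)Q − (810 - Q) = 35, so Q' = 3735/17.
Then Pb = 810 − 1·(3735/17) = 10035/17 and Ps = 2180/7 + (10/7)·(3735/17) = 10630/17.
The subsidy expands output by 3735/17 − 3490/17 = 245/17 past the efficient level; on those units the gap between marginal cost and willingness to pay runs from 0 up to 35.
DWL = ½ × 35 × 245/17 = 8575/34.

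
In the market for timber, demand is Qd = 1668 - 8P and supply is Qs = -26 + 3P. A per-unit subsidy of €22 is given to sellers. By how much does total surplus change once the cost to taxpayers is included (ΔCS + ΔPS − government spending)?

Net change in total surplus = -€528

Pre-subsidy: 1668 - 8P = -26 + 3P gives P* = 154, Q* = 436.
With the subsidy, sellers receive Ps = Pb + 22 for each unit, where Pb is the price buyers pay.
Supply in terms of Pb becomes Qs = -26 + 3(Pb + 22) = 40 + 3Pb. Setting this equal to demand: 1668 - 8Pb = 40 + 3Pb, so Pb = 148.
Sellers receive Ps = 148 + 22 = 170; Q' = 1668 − 8·148 = 484.
ΔCS = ½(436 + 484)(154 − 148) = 2760; ΔPS = ½(436 + 484)(170 − 154) = 7360.
Government spending = 22 × 484 = 10648.
Net change = 2760 + 7360 − 10648 = -528. The loss equals the DWL triangle ½·22·48.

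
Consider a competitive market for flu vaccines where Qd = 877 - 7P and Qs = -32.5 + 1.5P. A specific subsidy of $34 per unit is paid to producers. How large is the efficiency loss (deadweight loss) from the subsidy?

Pre-subsidy: 877 - 7P = -32.5 + 1.5P gives P* = 107, Q* = 128.
With the subsidy, sellers receive Ps = Pb + 34 for each unit, where Pb is the price buyers pay.
Supply in terms of Pb becomes Qs = -32.5 + 1.5(Pb + 34) = 18.5 + 1.5Pb. Setting this equal to demand: 877 - 7Pb = 18.5 + 1.5Pb, so Pb = 101.
Sellers receive Ps = 101 + 34 = 135; Q' = 877 − 7·101 = 170.
The subsidy expands output by 170 − 128 = 42 past the efficient level; on those units the gap between marginal cost and willingness to pay runs from 0 up to 34.
DWL = ½ × 34 × 42 = 714.

Deadweight loss = $714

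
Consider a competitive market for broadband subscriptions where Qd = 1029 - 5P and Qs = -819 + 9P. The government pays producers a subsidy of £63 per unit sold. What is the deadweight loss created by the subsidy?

Deadweight loss = £6378.75

Pre-subsidy: 1029 - 5P = -819 + 9P gives P* = 132, Q* = 369.
With the subsidy, sellers receive Ps = Pb + 63 for each unit, where Pb is the price buyers pay.
Supply in terms of Pb becomes Qs = -819 + 9(Pb + 63) = -252 + 9Pb. Setting this equal to demand: 1029 - 5Pb = -252 + 9Pb, so Pb = 91.5.
Sellers receive Ps = 91.5 + 63 = 154.5; Q' = 1029 − 5·91.5 = 571.5.
The subsidy expands output by 571.5 − 369 = 202.5 past the efficient level; on those units the gap between marginal cost and willingness to pay runs from 0 up to 63.
DWL = ½ × 63 × 202.5 = 6378.75.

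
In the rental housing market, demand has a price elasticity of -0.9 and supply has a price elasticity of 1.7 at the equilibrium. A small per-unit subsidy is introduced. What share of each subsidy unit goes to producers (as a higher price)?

For a small subsidy around the equilibrium, the benefit split depends on the relative slopes, which at a point are proportional to the elasticities.
Buyer share = εs/(εs + |εd|) = 1.7/(1.7 + 0.9) = 17/26; seller share = |εd|/(εs + |εd|) = 9/26.
So producers capture 9/26 of the subsidy.

Producer share = 9/26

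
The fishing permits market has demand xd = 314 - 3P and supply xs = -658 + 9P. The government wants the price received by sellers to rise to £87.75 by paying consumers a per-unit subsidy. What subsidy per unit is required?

At a seller price of 87.75, quantity supplied is -658 + 9·87.75 = 131.75.
Buyers absorb 131.75 only when they pay Pb with 314 − 3·Pb = 131.75, i.e. Pb = 60.75.
s = Ps − Pb = 87.75 − 60.75 = 27.

Required subsidy s = £27 per unit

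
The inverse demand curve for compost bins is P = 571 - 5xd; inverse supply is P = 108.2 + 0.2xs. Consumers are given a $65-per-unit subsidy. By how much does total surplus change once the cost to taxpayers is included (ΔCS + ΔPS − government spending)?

Pre-subsidy: 571 - 5x = 108.2 + 0.2x gives x* = 89 and P* = 126.
With the rebate, buyers effectively pay Pb = Ps − 65, where Ps is the price sellers receive.
On the curves, Pb = 571 - 5x and Ps = 108.2 + 0.2x; the wedge Ps − Pb = 65 gives 108.2 + 0.2x − (571 - 5x) = 65, so x' = 101.5.
Then Pb = 571 − 5·101.5 = 63.5 and Ps = 108.2 + 0.2·101.5 = 128.5.
ΔCS = ½(89 + 101.5)(126 − 63.5) = 5953.125; ΔPS = ½(89 + 101.5)(128.5 − 126) = 238.125.
Government spending = 65 × 101.5 = 6597.5.
Net change = 5953.125 + 238.125 − 6597.5 = -406.25. The loss equals the DWL triangle ½·65·12.5.

Net change in total surplus = -$406.25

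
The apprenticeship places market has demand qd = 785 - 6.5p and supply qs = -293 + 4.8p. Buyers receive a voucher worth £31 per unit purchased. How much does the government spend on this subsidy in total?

Government cost = 877517/113

Pre-subsidy: 785 - 6.5p = -293 + 4.8p gives p* = 10780/113, q* = 18635/113.
With the rebate, buyers effectively pay pb = ps − 31, where ps is the price sellers receive.
Demand in terms of ps becomes qd = 785 − 6.5(ps − 31) = 986.5 - 6.5ps. Setting this equal to supply: 986.5 - 6.5ps = -293 + 4.8ps, so ps = 12795/113.
Buyers pay pb = 12795/113 − 31 = 9292/113; q' = -293 + 4.8·(12795/113) = 28307/113.
Government outlay = subsidy × quantity = 31 × 28307/113 = 877517/113.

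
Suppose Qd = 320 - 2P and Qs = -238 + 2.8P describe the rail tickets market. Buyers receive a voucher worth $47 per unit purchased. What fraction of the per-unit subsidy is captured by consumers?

Pre-subsidy: 320 - 2P = -238 + 2.8P gives P* = 116.25, Q* = 87.5.
With the rebate, buyers effectively pay Pb = Ps − 47, where Ps is the price sellers receive.
Demand in terms of Ps becomes Qd = 320 − 2(Ps − 47) = 414 - 2Ps. Setting this equal to supply: 414 - 2Ps = -238 + 2.8Ps, so Ps = 815/6.
Buyers pay Pb = 815/6 − 47 = 533/6; Q' = -238 + 2.8·(815/6) = 427/3.
Buyers' price falls by P* − Pb = 116.25 − 533/6 = 329/12; sellers' price rises by Ps − P* = 815/6 − 116.25 = 235/12.
So consumers capture (329/12)/47 = 7/12 of each unit of subsidy.

Consumer share = 7/12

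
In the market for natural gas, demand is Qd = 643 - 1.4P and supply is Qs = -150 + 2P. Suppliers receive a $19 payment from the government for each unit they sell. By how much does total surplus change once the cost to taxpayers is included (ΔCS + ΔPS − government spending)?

Net change in total surplus = -2527/17

Pre-subsidy: 643 - 1.4P = -150 + 2P gives P* = 3965/17, Q* = 5380/17.
With the subsidy, sellers receive Ps = Pb + 19 for each unit, where Pb is the price buyers pay.
Supply in terms of Pb becomes Qs = -150 + 2(Pb + 19) = -112 + 2Pb. Setting this equal to demand: 643 - 1.4Pb = -112 + 2Pb, so Pb = 3775/17.
Sellers receive Ps = 3775/17 + 19 = 4098/17; Q' = 643 − 1.4·(3775/17) = 5646/17.
ΔCS = ½(5380/17 + 5646/17)(3965/17 − 3775/17) = 1047470/289; ΔPS = ½(5380/17 + 5646/17)(4098/17 − 3965/17) = 733229/289.
Government spending = 19 × 5646/17 = 107274/17.
Net change = 1047470/289 + 733229/289 − 107274/17 = -2527/17. The loss equals the DWL triangle ½·19·266/17.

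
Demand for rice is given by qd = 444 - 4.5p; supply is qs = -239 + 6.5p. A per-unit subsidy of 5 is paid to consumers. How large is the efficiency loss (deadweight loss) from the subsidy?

Deadweight loss = 2925/88

Pre-subsidy: 444 - 4.5p = -239 + 6.5p gives p* = 683/11, q* = 3621/22.
With the rebate, buyers effectively pay pb = ps − 5, where ps is the price sellers receive.
Demand in terms of ps becomes qd = 444 − 4.5(ps − 5) = 466.5 - 4.5ps. Setting this equal to supply: 466.5 - 4.5ps = -239 + 6.5ps, so ps = 1411/22.
Buyers pay pb = 1411/22 − 5 = 1301/22; q' = -239 + 6.5·(1411/22) = 7827/44.
The subsidy expands output by 7827/44 − 3621/22 = 585/44 past the efficient level; on those units the gap between marginal cost and willingness to pay runs from 0 up to 5.
DWL = ½ × 5 × 585/44 = 2925/88.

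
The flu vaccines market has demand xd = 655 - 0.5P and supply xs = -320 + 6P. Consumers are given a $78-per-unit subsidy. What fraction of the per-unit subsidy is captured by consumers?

Pre-subsidy: 655 - 0.5P = -320 + 6P gives P* = 150, x* = 580.
With the rebate, buyers effectively pay Pb = Ps − 78, where Ps is the price sellers receive.
Demand in terms of Ps becomes xd = 655 − 0.5(Ps − 78) = 694 - 0.5Ps. Setting this equal to supply: 694 - 0.5Ps = -320 + 6Ps, so Ps = 156.
Buyers pay Pb = 156 − 78 = 78; x' = -320 + 6·156 = 616.
Buyers' price falls by P* − Pb = 150 − 78 = 72; sellers' price rises by Ps − P* = 156 − 150 = 6.
So consumers capture 72/78 = 12/13 of each unit of subsidy.

Consumer share = 12/13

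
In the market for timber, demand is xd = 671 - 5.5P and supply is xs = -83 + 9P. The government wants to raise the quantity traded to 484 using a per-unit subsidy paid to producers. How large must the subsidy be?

At x = 484, invert demand for the buyer price: Pb = (671 − 484)/5.5 = 34; invert supply for the seller price: Ps = (484 − (-83))/9 = 63.
The subsidy must fill the gap: s = Ps − Pb = 63 − 34 = 29.

Required subsidy s = 29 per unit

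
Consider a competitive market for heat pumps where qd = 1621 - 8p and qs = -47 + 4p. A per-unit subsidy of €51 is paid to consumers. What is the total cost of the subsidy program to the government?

Government cost = €32895

Pre-subsidy: 1621 - 8p = -47 + 4p gives p* = 139, q* = 509.
With the rebate, buyers effectively pay pb = ps − 51, where ps is the price sellers receive.
Demand in terms of ps becomes qd = 1621 − 8(ps − 51) = 2029 - 8ps. Setting this equal to supply: 2029 - 8ps = -47 + 4ps, so ps = 173.
Buyers pay pb = 173 − 51 = 122; q' = -47 + 4·173 = 645.
Government outlay = subsidy × quantity = 51 × 645 = 32895.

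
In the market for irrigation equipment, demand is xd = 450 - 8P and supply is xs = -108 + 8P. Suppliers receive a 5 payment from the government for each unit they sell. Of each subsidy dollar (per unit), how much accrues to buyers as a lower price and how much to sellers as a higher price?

Pre-subsidy: 450 - 8P = -108 + 8P gives P* = 34.875, x* = 171.
With the subsidy, sellers receive Ps = Pb + 5 for each unit, where Pb is the price buyers pay.
Supply in terms of Pb becomes xs = -108 + 8(Pb + 5) = -68 + 8Pb. Setting this equal to demand: 450 - 8Pb = -68 + 8Pb, so Pb = 32.375.
Sellers receive Ps = 32.375 + 5 = 37.375; x' = 450 − 8·32.375 = 191.
Buyers' price falls by P* − Pb = 34.875 − 32.375 = 2.5; sellers' price rises by Ps − P* = 37.375 − 34.875 = 2.5.

Buyers gain 2.5 per unit; sellers gain 2.5 per unit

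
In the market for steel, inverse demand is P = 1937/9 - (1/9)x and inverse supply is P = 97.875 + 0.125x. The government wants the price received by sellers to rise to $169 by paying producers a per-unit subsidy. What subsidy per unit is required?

Required subsidy s = $17 per unit

At a seller price of 169, quantity supplied is -783 + 8·169 = 569.
Buyers absorb 569 only when they pay Pb = 1937/9 − (1/9)·569 = 152.
s = Ps − Pb = 169 − 152 = 17.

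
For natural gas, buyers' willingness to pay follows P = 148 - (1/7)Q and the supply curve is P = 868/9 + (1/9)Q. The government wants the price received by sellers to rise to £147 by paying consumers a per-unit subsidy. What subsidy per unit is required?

Required subsidy s = £64 per unit

At a seller price of 147, quantity supplied is -868 + 9·147 = 455.
Buyers absorb 455 only when they pay Pb = 148 − (1/7)·455 = 83.
s = Ps − Pb = 147 − 83 = 64.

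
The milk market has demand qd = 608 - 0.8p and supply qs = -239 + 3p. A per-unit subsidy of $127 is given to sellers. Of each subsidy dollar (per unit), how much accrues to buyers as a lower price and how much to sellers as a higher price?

Pre-subsidy: 608 - 0.8p = -239 + 3p gives p* = 4235/19, q* = 8164/19.
With the subsidy, sellers receive ps = pb + 127 for each unit, where pb is the price buyers pay.
Supply in terms of pb becomes qs = -239 + 3(pb + 127) = 142 + 3pb. Setting this equal to demand: 608 - 0.8pb = 142 + 3pb, so pb = 2330/19.
Sellers receive ps = 2330/19 + 127 = 4743/19; q' = 608 − 0.8·(2330/19) = 9688/19.
Buyers' price falls by p* − pb = 4235/19 − 2330/19 = 1905/19; sellers' price rises by ps − p* = 4743/19 − 4235/19 = 508/19.

Buyers gain 1905/19 per unit; sellers gain 508/19 per unit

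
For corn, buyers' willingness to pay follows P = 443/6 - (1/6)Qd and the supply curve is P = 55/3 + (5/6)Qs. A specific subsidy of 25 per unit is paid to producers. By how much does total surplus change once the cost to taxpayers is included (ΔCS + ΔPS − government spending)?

Net change in total surplus = -312.5

Pre-subsidy: 443/6 - (1/6)Q = 55/3 + (5/6)Q gives Q* = 55.5 and P* = 775/12.
With the subsidy, sellers receive Ps = Pb + 25 for each unit, where Pb is the price buyers pay.
On the curves, Pb = 443/6 - (1/6)Q and Ps = 55/3 + (5/6)Q; the wedge Ps − Pb = 25 gives 55/3 + (5/6)Q − (443/6 - (1/6)Q) = 25, so Q' = 80.5.
Then Pb = 443/6 − (1/6)·80.5 = 725/12 and Ps = 55/3 + (5/6)·80.5 = 1025/12.
ΔCS = ½(55.5 + 80.5)(775/12 − 725/12) = 850/3; ΔPS = ½(55.5 + 80.5)(1025/12 − 775/12) = 4250/3.
Government spending = 25 × 80.5 = 2012.5.
Net change = 850/3 + 4250/3 − 2012.5 = -312.5. The loss equals the DWL triangle ½·25·25.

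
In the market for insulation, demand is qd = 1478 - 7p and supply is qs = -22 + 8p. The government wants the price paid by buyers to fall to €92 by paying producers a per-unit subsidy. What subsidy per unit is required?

At a buyer price of 92, quantity demanded is 1478 − 7·92 = 834.
Sellers supply 834 only when they receive ps with -22 + 8·ps = 834, i.e. ps = 107.
s = ps − pb = 107 − 92 = 15.

Required subsidy s = €15 per unit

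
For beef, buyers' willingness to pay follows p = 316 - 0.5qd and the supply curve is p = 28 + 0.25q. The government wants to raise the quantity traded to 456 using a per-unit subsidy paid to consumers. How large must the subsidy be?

Required subsidy s = 54 per unit

At q = 456, from the demand curve buyers pay pb = 316 − 0.5·456 = 88; from the supply curve sellers need ps = 28 + 0.25·456 = 142.
The subsidy must fill the gap: s = ps − pb = 142 − 88 = 54.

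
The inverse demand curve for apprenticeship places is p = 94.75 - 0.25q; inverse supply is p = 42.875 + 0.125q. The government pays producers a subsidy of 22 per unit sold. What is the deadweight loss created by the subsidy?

Pre-subsidy: 94.75 - 0.25q = 42.875 + 0.125q gives q* = 415/3 and p* = 361/6.
With the subsidy, sellers receive ps = pb + 22 for each unit, where pb is the price buyers pay.
On the curves, pb = 94.75 - 0.25q and ps = 42.875 + 0.125q; the wedge ps − pb = 22 gives 42.875 + 0.125q − (94.75 - 0.25q) = 22, so q' = 197.
Then pb = 94.75 − 0.25·197 = 45.5 and ps = 42.875 + 0.125·197 = 67.5.
The subsidy expands output by 197 − 415/3 = 176/3 past the efficient level; on those units the gap between marginal cost and willingness to pay runs from 0 up to 22.
DWL = ½ × 22 × 176/3 = 1936/3.

Deadweight loss = 1936/3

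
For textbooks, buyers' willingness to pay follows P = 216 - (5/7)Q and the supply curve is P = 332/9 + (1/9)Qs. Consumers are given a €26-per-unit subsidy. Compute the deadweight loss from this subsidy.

Deadweight loss = €409.5

Pre-subsidy: 216 - (5/7)Q = 332/9 + (1/9)Q gives Q* = 217 and P* = 61.
With the rebate, buyers effectively pay Pb = Ps − 26, where Ps is the price sellers receive.
On the curves, Pb = 216 - (5/7)Q and Ps = 332/9 + (1/9)Q; the wedge Ps − Pb = 26 gives 332/9 + (1/9)Q − (216 - (5/7)Q) = 26, so Q' = 248.5.
Then Pb = 216 − (5/7)·248.5 = 38.5 and Ps = 332/9 + (1/9)·248.5 = 64.5.
The subsidy expands output by 248.5 − 217 = 31.5 past the efficient level; on those units the gap between marginal cost and willingness to pay runs from 0 up to 26.
DWL = ½ × 26 × 31.5 = 409.5.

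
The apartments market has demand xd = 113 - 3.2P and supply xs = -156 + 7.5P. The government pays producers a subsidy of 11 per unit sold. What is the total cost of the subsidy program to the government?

Government cost = 67353/107

Pre-subsidy: 113 - 3.2P = -156 + 7.5P gives P* = 2690/107, x* = 3483/107.
With the subsidy, sellers receive Ps = Pb + 11 for each unit, where Pb is the price buyers pay.
Supply in terms of Pb becomes xs = -156 + 7.5(Pb + 11) = -73.5 + 7.5Pb. Setting this equal to demand: 113 - 3.2Pb = -73.5 + 7.5Pb, so Pb = 1865/107.
Sellers receive Ps = 1865/107 + 11 = 3042/107; x' = 113 − 3.2·(1865/107) = 6123/107.
Government outlay = subsidy × quantity = 11 × 6123/107 = 67353/107.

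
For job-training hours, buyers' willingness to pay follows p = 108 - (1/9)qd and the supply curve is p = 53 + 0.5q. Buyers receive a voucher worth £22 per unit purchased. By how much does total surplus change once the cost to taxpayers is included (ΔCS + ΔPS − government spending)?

Pre-subsidy: 108 - (1/9)q = 53 + 0.5q gives q* = 90 and p* = 98.
With the rebate, buyers effectively pay pb = ps − 22, where ps is the price sellers receive.
On the curves, pb = 108 - (1/9)q and ps = 53 + 0.5q; the wedge ps − pb = 22 gives 53 + 0.5q − (108 - (1/9)q) = 22, so q' = 126.
Then pb = 108 − (1/9)·126 = 94 and ps = 53 + 0.5·126 = 116.
ΔCS = ½(90 + 126)(98 − 94) = 432; ΔPS = ½(90 + 126)(116 − 98) = 1944.
Government spending = 22 × 126 = 2772.
Net change = 432 + 1944 − 2772 = -396. The loss equals the DWL triangle ½·22·36.

Net change in total surplus = -£396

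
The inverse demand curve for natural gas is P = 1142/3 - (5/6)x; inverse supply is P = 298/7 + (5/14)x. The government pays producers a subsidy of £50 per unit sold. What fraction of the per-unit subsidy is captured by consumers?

Pre-subsidy: 1142/3 - (5/6)x = 298/7 + (5/14)x gives x* = 284 and P* = 144.
With the subsidy, sellers receive Ps = Pb + 50 for each unit, where Pb is the price buyers pay.
On the curves, Pb = 1142/3 - (5/6)x and Ps = 298/7 + (5/14)x; the wedge Ps − Pb = 50 gives 298/7 + (5/14)x − (1142/3 - (5/6)x) = 50, so x' = 326.
Then Pb = 1142/3 − (5/6)·326 = 109 and Ps = 298/7 + (5/14)·326 = 159.
Buyers' price falls by P* − Pb = 144 − 109 = 35; sellers' price rises by Ps − P* = 159 − 144 = 15.
So consumers capture 35/50 = 0.7 of each unit of subsidy.

Consumer share = 0.7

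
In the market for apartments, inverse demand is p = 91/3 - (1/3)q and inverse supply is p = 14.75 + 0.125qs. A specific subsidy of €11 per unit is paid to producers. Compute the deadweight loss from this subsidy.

Deadweight loss = €132

Pre-subsidy: 91/3 - (1/3)q = 14.75 + 0.125q gives q* = 34 and p* = 19.
With the subsidy, sellers receive ps = pb + 11 for each unit, where pb is the price buyers pay.
On the curves, pb = 91/3 - (1/3)q and ps = 14.75 + 0.125q; the wedge ps − pb = 11 gives 14.75 + 0.125q − (91/3 - (1/3)q) = 11, so q' = 58.
Then pb = 91/3 − (1/3)·58 = 11 and ps = 14.75 + 0.125·58 = 22.
The subsidy expands output by 58 − 34 = 24 past the efficient level; on those units the gap between marginal cost and willingness to pay runs from 0 up to 11.
DWL = ½ × 11 × 24 = 132.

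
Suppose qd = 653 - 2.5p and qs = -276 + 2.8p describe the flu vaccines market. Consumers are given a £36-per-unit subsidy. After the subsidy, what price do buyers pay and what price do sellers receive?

Pre-subsidy: 653 - 2.5p = -276 + 2.8p gives p* = 9290/53, q* = 11384/53.
With the rebate, buyers effectively pay pb = ps − 36, where ps is the price sellers receive.
Demand in terms of ps becomes qd = 653 − 2.5(ps − 36) = 743 - 2.5ps. Setting this equal to supply: 743 - 2.5ps = -276 + 2.8ps, so ps = 10190/53.
Buyers pay pb = 10190/53 − 36 = 8282/53; q' = -276 + 2.8·(10190/53) = 13904/53.

Buyers pay 8282/53; sellers receive 10190/53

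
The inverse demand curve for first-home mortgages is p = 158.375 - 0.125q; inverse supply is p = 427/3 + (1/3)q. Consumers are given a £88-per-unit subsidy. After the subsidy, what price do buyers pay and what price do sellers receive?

Buyers pay £130; sellers receive £218

Pre-subsidy: 158.375 - 0.125q = 427/3 + (1/3)q gives q* = 35 and p* = 154.
With the rebate, buyers effectively pay pb = ps − 88, where ps is the price sellers receive.
On the curves, pb = 158.375 - 0.125q and ps = 427/3 + (1/3)q; the wedge ps − pb = 88 gives 427/3 + (1/3)q − (158.375 - 0.125q) = 88, so q' = 227.
Then pb = 158.375 − 0.125·227 = 130 and ps = 427/3 + (1/3)·227 = 218.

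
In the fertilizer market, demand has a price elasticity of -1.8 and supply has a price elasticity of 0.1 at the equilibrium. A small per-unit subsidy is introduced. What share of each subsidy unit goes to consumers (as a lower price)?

For a small subsidy around the equilibrium, the benefit split depends on the relative slopes, which at a point are proportional to the elasticities.
Buyer share = εs/(εs + |εd|) = 0.1/(0.1 + 1.8) = 1/19; seller share = |εd|/(εs + |εd|) = 18/19.

Consumer share = 1/19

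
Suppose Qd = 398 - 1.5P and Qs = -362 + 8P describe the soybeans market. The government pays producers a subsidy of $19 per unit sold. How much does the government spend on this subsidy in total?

Government cost = $5738

Pre-subsidy: 398 - 1.5P = -362 + 8P gives P* = 80, Q* = 278.
With the subsidy, sellers receive Ps = Pb + 19 for each unit, where Pb is the price buyers pay.
Supply in terms of Pb becomes Qs = -362 + 8(Pb + 19) = -210 + 8Pb. Setting this equal to demand: 398 - 1.5Pb = -210 + 8Pb, so Pb = 64.
Sellers receive Ps = 64 + 19 = 83; Q' = 398 − 1.5·64 = 302.
Government outlay = subsidy × quantity = 19 × 302 = 5738.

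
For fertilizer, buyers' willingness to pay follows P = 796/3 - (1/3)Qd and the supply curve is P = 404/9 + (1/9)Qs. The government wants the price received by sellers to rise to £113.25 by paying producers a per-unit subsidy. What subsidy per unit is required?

Required subsidy s = £53 per unit

At a seller price of 113.25, quantity supplied is -404 + 9·113.25 = 615.25.
Buyers absorb 615.25 only when they pay Pb = 796/3 − (1/3)·615.25 = 60.25.
s = Ps − Pb = 113.25 − 60.25 = 53.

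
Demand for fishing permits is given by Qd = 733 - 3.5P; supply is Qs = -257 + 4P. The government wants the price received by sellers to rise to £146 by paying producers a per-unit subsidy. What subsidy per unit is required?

At a seller price of 146, quantity supplied is -257 + 4·146 = 327.
Buyers absorb 327 only when they pay Pb with 733 − 3.5·Pb = 327, i.e. Pb = 116.
s = Ps − Pb = 146 − 116 = 30.

Required subsidy s = £30 per unit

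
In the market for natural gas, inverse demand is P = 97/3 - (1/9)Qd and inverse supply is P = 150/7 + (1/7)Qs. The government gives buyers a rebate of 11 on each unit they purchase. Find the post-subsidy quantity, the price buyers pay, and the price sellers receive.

Q' = 86.25; buyers pay 22.75; sellers receive 33.75

Pre-subsidy: 97/3 - (1/9)Q = 150/7 + (1/7)Q gives Q* = 42.9375 and P* = 27.5625.
With the rebate, buyers effectively pay Pb = Ps − 11, where Ps is the price sellers receive.
On the curves, Pb = 97/3 - (1/9)Q and Ps = 150/7 + (1/7)Q; the wedge Ps − Pb = 11 gives 150/7 + (1/7)Q − (97/3 - (1/9)Q) = 11, so Q' = 86.25.
Then Pb = 97/3 − (1/9)·86.25 = 22.75 and Ps = 150/7 + (1/7)·86.25 = 33.75.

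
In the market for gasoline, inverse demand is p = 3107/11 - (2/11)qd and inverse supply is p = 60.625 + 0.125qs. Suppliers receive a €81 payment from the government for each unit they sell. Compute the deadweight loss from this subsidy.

Pre-subsidy: 3107/11 - (2/11)q = 60.625 + 0.125q gives q* = 723 and p* = 151.
With the subsidy, sellers receive ps = pb + 81 for each unit, where pb is the price buyers pay.
On the curves, pb = 3107/11 - (2/11)q and ps = 60.625 + 0.125q; the wedge ps − pb = 81 gives 60.625 + 0.125q − (3107/11 - (2/11)q) = 81, so q' = 987.
Then pb = 3107/11 − (2/11)·987 = 103 and ps = 60.625 + 0.125·987 = 184.
The subsidy expands output by 987 − 723 = 264 past the efficient level; on those units the gap between marginal cost and willingness to pay runs from 0 up to 81.
DWL = ½ × 81 × 264 = 10692.

Deadweight loss = €10692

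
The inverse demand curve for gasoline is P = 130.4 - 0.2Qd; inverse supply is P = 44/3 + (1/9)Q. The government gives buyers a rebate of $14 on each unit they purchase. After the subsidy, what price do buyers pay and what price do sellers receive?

Buyers pay $47; sellers receive $61

Pre-subsidy: 130.4 - 0.2Q = 44/3 + (1/9)Q gives Q* = 372 and P* = 56.
With the rebate, buyers effectively pay Pb = Ps − 14, where Ps is the price sellers receive.
On the curves, Pb = 130.4 - 0.2Q and Ps = 44/3 + (1/9)Q; the wedge Ps − Pb = 14 gives 44/3 + (1/9)Q − (130.4 - 0.2Q) = 14, so Q' = 417.
Then Pb = 130.4 − 0.2·417 = 47 and Ps = 44/3 + (1/9)·417 = 61.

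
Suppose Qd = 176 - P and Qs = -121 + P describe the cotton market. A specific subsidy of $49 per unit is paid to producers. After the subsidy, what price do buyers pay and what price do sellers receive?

Buyers pay $124; sellers receive $173

Pre-subsidy: 176 - P = -121 + P gives P* = 148.5, Q* = 27.5.
With the subsidy, sellers receive Ps = Pb + 49 for each unit, where Pb is the price buyers pay.
Supply in terms of Pb becomes Qs = -121 + 1(Pb + 49) = -72 + Pb. Setting this equal to demand: 176 - Pb = -72 + Pb, so Pb = 124.
Sellers receive Ps = 124 + 49 = 173; Q' = 176 − 1·124 = 52.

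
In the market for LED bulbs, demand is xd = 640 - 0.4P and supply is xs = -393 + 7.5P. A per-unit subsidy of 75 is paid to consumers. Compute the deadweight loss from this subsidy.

Pre-subsidy: 640 - 0.4P = -393 + 7.5P gives P* = 10330/79, x* = 46428/79.
With the rebate, buyers effectively pay Pb = Ps − 75, where Ps is the price sellers receive.
Demand in terms of Ps becomes xd = 640 − 0.4(Ps − 75) = 670 - 0.4Ps. Setting this equal to supply: 670 - 0.4Ps = -393 + 7.5Ps, so Ps = 10630/79.
Buyers pay Pb = 10630/79 − 75 = 4705/79; x' = -393 + 7.5·(10630/79) = 48678/79.
The subsidy expands output by 48678/79 − 46428/79 = 2250/79 past the efficient level; on those units the gap between marginal cost and willingness to pay runs from 0 up to 75.
DWL = ½ × 75 × 2250/79 = 84375/79.

Deadweight loss = 84375/79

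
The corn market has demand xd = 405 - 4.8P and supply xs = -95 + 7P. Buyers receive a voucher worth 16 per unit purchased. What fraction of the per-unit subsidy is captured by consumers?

Pre-subsidy: 405 - 4.8P = -95 + 7P gives P* = 2500/59, x* = 11895/59.
With the rebate, buyers effectively pay Pb = Ps − 16, where Ps is the price sellers receive.
Demand in terms of Ps becomes xd = 405 − 4.8(Ps − 16) = 481.8 - 4.8Ps. Setting this equal to supply: 481.8 - 4.8Ps = -95 + 7Ps, so Ps = 2884/59.
Buyers pay Pb = 2884/59 − 16 = 1940/59; x' = -95 + 7·(2884/59) = 14583/59.
Buyers' price falls by P* − Pb = 2500/59 − 1940/59 = 560/59; sellers' price rises by Ps − P* = 2884/59 − 2500/59 = 384/59.
So consumers capture (560/59)/16 = 35/59 of each unit of subsidy.

Consumer share = 35/59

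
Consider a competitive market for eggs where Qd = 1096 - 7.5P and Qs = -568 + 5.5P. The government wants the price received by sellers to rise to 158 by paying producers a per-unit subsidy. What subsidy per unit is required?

At a seller price of 158, quantity supplied is -568 + 5.5·158 = 301.
Buyers absorb 301 only when they pay Pb with 1096 − 7.5·Pb = 301, i.e. Pb = 106.
s = Ps − Pb = 158 − 106 = 52.

Required subsidy s = 52 per unit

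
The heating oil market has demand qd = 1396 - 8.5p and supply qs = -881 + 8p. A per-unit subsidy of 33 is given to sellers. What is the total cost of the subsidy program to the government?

Government cost = 11847

Pre-subsidy: 1396 - 8.5p = -881 + 8p gives p* = 138, q* = 223.
With the subsidy, sellers receive ps = pb + 33 for each unit, where pb is the price buyers pay.
Supply in terms of pb becomes qs = -881 + 8(pb + 33) = -617 + 8pb. Setting this equal to demand: 1396 - 8.5pb = -617 + 8pb, so pb = 122.
Sellers receive ps = 122 + 33 = 155; q' = 1396 − 8.5·122 = 359.
Government outlay = subsidy × quantity = 33 × 359 = 11847.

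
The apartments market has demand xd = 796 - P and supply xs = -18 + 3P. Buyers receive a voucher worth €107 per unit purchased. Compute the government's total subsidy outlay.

Government cost = €71984.25

Pre-subsidy: 796 - P = -18 + 3P gives P* = 203.5, x* = 592.5.
With the rebate, buyers effectively pay Pb = Ps − 107, where Ps is the price sellers receive.
Demand in terms of Ps becomes xd = 796 − 1(Ps − 107) = 903 - Ps. Setting this equal to supply: 903 - Ps = -18 + 3Ps, so Ps = 230.25.
Buyers pay Pb = 230.25 − 107 = 123.25; x' = -18 + 3·230.25 = 672.75.
Government outlay = subsidy × quantity = 107 × 672.75 = 71984.25.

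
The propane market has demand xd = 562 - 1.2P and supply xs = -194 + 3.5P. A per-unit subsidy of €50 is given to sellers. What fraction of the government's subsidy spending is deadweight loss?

Pre-subsidy: 562 - 1.2P = -194 + 3.5P gives P* = 7560/47, x* = 17342/47.
With the subsidy, sellers receive Ps = Pb + 50 for each unit, where Pb is the price buyers pay.
Supply in terms of Pb becomes xs = -194 + 3.5(Pb + 50) = -19 + 3.5Pb. Setting this equal to demand: 562 - 1.2Pb = -19 + 3.5Pb, so Pb = 5810/47.
Sellers receive Ps = 5810/47 + 50 = 8160/47; x' = 562 − 1.2·(5810/47) = 19442/47.
ΔCS = ½(17342/47 + 19442/47)(7560/47 − 5810/47) = 32186000/2209; ΔPS = ½(17342/47 + 19442/47)(8160/47 − 7560/47) = 11035200/2209.
Government spending = 50 × 19442/47 = 972100/47.
DWL = ½ × 50 × (19442/47 − 17342/47) = 52500/47; fraction = (52500/47) / (972100/47) = 525/9721.

DWL / government spending = 525/9721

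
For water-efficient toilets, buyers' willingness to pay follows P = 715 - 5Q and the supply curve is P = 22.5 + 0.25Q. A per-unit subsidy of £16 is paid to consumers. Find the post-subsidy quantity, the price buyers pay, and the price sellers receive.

Pre-subsidy: 715 - 5Q = 22.5 + 0.25Q gives Q* = 2770/21 and P* = 1165/21.
With the rebate, buyers effectively pay Pb = Ps − 16, where Ps is the price sellers receive.
On the curves, Pb = 715 - 5Q and Ps = 22.5 + 0.25Q; the wedge Ps − Pb = 16 gives 22.5 + 0.25Q − (715 - 5Q) = 16, so Q' = 2834/21.
Then Pb = 715 − 5·(2834/21) = 845/21 and Ps = 22.5 + 0.25·(2834/21) = 1181/21.

Q' = 2834/21; buyers pay 845/21; sellers receive 1181/21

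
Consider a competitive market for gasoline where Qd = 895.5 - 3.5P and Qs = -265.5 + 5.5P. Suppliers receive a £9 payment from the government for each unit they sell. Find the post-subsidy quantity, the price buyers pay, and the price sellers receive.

Q' = 463.25; buyers pay £123.5; sellers receive £132.5

Pre-subsidy: 895.5 - 3.5P = -265.5 + 5.5P gives P* = 129, Q* = 444.
With the subsidy, sellers receive Ps = Pb + 9 for each unit, where Pb is the price buyers pay.
Supply in terms of Pb becomes Qs = -265.5 + 5.5(Pb + 9) = -216 + 5.5Pb. Setting this equal to demand: 895.5 - 3.5Pb = -216 + 5.5Pb, so Pb = 123.5.
Sellers receive Ps = 123.5 + 9 = 132.5; Q' = 895.5 − 3.5·123.5 = 463.25.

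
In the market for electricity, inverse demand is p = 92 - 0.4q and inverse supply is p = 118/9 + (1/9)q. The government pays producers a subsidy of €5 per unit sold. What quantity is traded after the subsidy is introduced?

q' = 3775/23

Pre-subsidy: 92 - 0.4q = 118/9 + (1/9)q gives q* = 3550/23 and p* = 696/23.
With the subsidy, sellers receive ps = pb + 5 for each unit, where pb is the price buyers pay.
On the curves, pb = 92 - 0.4q and ps = 118/9 + (1/9)q; the wedge ps − pb = 5 gives 118/9 + (1/9)q − (92 - 0.4q) = 5, so q' = 3775/23.
Then pb = 92 − 0.4·(3775/23) = 606/23 and ps = 118/9 + (1/9)·(3775/23) = 721/23.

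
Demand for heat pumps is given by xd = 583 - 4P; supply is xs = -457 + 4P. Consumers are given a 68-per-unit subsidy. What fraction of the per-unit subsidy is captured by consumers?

Consumer share = 0.5

Pre-subsidy: 583 - 4P = -457 + 4P gives P* = 130, x* = 63.
With the rebate, buyers effectively pay Pb = Ps − 68, where Ps is the price sellers receive.
Demand in terms of Ps becomes xd = 583 − 4(Ps − 68) = 855 - 4Ps. Setting this equal to supply: 855 - 4Ps = -457 + 4Ps, so Ps = 164.
Buyers pay Pb = 164 − 68 = 96; x' = -457 + 4·164 = 199.
Buyers' price falls by P* − Pb = 130 − 96 = 34; sellers' price rises by Ps − P* = 164 − 130 = 34.
So consumers capture 34/68 = 0.5 of each unit of subsidy.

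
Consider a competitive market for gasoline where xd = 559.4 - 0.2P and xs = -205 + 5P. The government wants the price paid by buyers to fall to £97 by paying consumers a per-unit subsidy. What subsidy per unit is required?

At a buyer price of 97, quantity demanded is 559.4 − 0.2·97 = 540.
Sellers supply 540 only when they receive Ps with -205 + 5·Ps = 540, i.e. Ps = 149.
s = Ps − Pb = 149 − 97 = 52.

Required subsidy s = £52 per unit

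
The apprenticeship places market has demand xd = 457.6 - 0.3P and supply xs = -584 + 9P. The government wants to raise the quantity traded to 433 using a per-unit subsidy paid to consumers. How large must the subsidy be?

Required subsidy s = 31 per unit

At x = 433, invert demand for the buyer price: Pb = (457.6 − 433)/0.3 = 82; invert supply for the seller price: Ps = (433 − (-584))/9 = 113.
The subsidy must fill the gap: s = Ps − Pb = 113 − 82 = 31.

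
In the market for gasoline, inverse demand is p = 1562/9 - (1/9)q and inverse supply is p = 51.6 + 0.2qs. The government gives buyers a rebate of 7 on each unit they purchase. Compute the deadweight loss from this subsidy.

Pre-subsidy: 1562/9 - (1/9)q = 51.6 + 0.2q gives q* = 392 and p* = 130.
With the rebate, buyers effectively pay pb = ps − 7, where ps is the price sellers receive.
On the curves, pb = 1562/9 - (1/9)q and ps = 51.6 + 0.2q; the wedge ps − pb = 7 gives 51.6 + 0.2q − (1562/9 - (1/9)q) = 7, so q' = 414.5.
Then pb = 1562/9 − (1/9)·414.5 = 127.5 and ps = 51.6 + 0.2·414.5 = 134.5.
The subsidy expands output by 414.5 − 392 = 22.5 past the efficient level; on those units the gap between marginal cost and willingness to pay runs from 0 up to 7.
DWL = ½ × 7 × 22.5 = 78.75.

Deadweight loss = 78.75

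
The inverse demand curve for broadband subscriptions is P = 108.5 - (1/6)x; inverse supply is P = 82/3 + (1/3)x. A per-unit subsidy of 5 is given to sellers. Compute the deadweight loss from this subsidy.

Deadweight loss = 25

Pre-subsidy: 108.5 - (1/6)x = 82/3 + (1/3)x gives x* = 487/3 and P* = 733/9.
With the subsidy, sellers receive Ps = Pb + 5 for each unit, where Pb is the price buyers pay.
On the curves, Pb = 108.5 - (1/6)x and Ps = 82/3 + (1/3)x; the wedge Ps − Pb = 5 gives 82/3 + (1/3)x − (108.5 - (1/6)x) = 5, so x' = 517/3.
Then Pb = 108.5 − (1/6)·(517/3) = 718/9 and Ps = 82/3 + (1/3)·(517/3) = 763/9.
The subsidy expands output by 517/3 − 487/3 = 10 past the efficient level; on those units the gap between marginal cost and willingness to pay runs from 0 up to 5.
DWL = ½ × 5 × 10 = 25.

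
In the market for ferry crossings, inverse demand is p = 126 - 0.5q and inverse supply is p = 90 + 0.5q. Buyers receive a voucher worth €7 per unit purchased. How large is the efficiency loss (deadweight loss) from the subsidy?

Pre-subsidy: 126 - 0.5q = 90 + 0.5q gives q* = 36 and p* = 108.
With the rebate, buyers effectively pay pb = ps − 7, where ps is the price sellers receive.
On the curves, pb = 126 - 0.5q and ps = 90 + 0.5q; the wedge ps − pb = 7 gives 90 + 0.5q − (126 - 0.5q) = 7, so q' = 43.
Then pb = 126 − 0.5·43 = 104.5 and ps = 90 + 0.5·43 = 111.5.
The subsidy expands output by 43 − 36 = 7 past the efficient level; on those units the gap between marginal cost and willingness to pay runs from 0 up to 7.
DWL = ½ × 7 × 7 = 24.5.

Deadweight loss = €24.5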